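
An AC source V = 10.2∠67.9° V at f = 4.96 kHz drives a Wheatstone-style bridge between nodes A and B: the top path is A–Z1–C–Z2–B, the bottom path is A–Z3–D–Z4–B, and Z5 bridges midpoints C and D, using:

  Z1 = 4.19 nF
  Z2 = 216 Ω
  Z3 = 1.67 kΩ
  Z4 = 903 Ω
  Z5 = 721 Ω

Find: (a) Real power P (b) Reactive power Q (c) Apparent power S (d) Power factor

Step 1 — Angular frequency: ω = 2π·f = 2π·4960 = 3.116e+04 rad/s.
Step 2 — Component impedances:
  Z1: Z = 1/(jωC) = -j/(ω·C) = 0 - j7658 Ω
  Z2: Z = R = 216 Ω
  Z3: Z = R = 1670 Ω
  Z4: Z = R = 903 Ω
  Z5: Z = R = 721 Ω
Step 3 — Bridge requires nodal analysis (the Z5 bridge couples midpoints C and D, so the two paths cannot be reduced to a simple series/parallel combination). Setting node B to ground and injecting 1 A at node A, the 3-node admittance system at A, C, D solves to V_A = Z_AB = 1993 - j497.2 Ω = 2054∠-14.0° Ω.
Step 4 — Source phasor: V = 10.2∠67.9° V = 3.837 + j9.451 V.
Step 5 — Current: I = V / Z = 0.0006991 + j0.004916 A = 0.004966∠81.9° A.
Step 6 — Complex power: S = V·I* = 0.04915 - j0.01226 VA.
Step 7 — Real power: P = Re(S) = 0.04915 W.
Step 8 — Reactive power: Q = Im(S) = -0.01226 VAR.
Step 9 — Apparent power: |S| = 0.05065 VA.
Step 10 — Power factor: PF = P/|S| = 0.9703 (leading).

(a) P = 0.04915 W  (b) Q = -0.01226 VAR  (c) S = 0.05065 VA  (d) PF = 0.9703 (leading)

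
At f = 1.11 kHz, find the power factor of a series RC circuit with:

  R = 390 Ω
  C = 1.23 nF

Step 1 — Angular frequency: ω = 2π·f = 2π·1110 = 6974 rad/s.
Step 2 — Component impedances:
  R: Z = R = 390 Ω
  C: Z = 1/(jωC) = -j/(ω·C) = 0 - j1.166e+05 Ω
Step 3 — Series combination: Z_total = R + C = 390 - j1.166e+05 Ω = 1.166e+05∠-89.8° Ω.
Step 4 — Power factor: PF = cos(φ) = Re(Z)/|Z| = 390/1.1657e+05 = 0.003346.
Step 5 — Type: Im(Z) = -1.166e+05 ⇒ leading (phase φ = -89.8°).

PF = 0.003346 (leading, φ = -89.8°)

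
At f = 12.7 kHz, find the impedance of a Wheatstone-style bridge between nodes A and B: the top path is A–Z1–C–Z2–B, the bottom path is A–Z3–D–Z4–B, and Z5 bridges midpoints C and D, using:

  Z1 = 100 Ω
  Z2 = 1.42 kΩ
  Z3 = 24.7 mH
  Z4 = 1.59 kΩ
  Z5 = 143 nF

Step 1 — Angular frequency: ω = 2π·f = 2π·1.27e+04 = 7.98e+04 rad/s.
Step 2 — Component impedances:
  Z1: Z = R = 100 Ω
  Z2: Z = R = 1420 Ω
  Z3: Z = jωL = j·7.98e+04·0.0247 = 0 + j1971 Ω
  Z4: Z = R = 1590 Ω
  Z5: Z = 1/(jωC) = -j/(ω·C) = 0 - j87.64 Ω
Step 3 — Bridge requires nodal analysis (the Z5 bridge couples midpoints C and D, so the two paths cannot be reduced to a simple series/parallel combination). Setting node B to ground and injecting 1 A at node A, the 3-node admittance system at A, C, D solves to V_A = Z_AB = 854.8 - j14.73 Ω = 855∠-1.0° Ω.

Z = 854.8 - j14.73 Ω = 855∠-1.0° Ω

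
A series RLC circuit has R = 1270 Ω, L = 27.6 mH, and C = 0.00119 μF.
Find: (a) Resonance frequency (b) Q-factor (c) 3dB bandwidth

Step 1 — Resonance condition Im(Z)=0 gives ω₀ = 1/√(LC).
Step 2 — ω₀ = 1/√(0.0276·1.19e-09) = 1.745e+05 rad/s.
Step 3 — f₀ = ω₀/(2π) = 2.777e+04 Hz.
Step 4 — Series Q: Q = ω₀L/R = 1.745e+05·0.0276/1270 = 3.792.
Step 5 — 3dB bandwidth: Δω = ω₀/Q = 4.601e+04 rad/s; BW = Δω/(2π) = 7323 Hz.

(a) f₀ = 2.777e+04 Hz  (b) Q = 3.792  (c) BW = 7323 Hz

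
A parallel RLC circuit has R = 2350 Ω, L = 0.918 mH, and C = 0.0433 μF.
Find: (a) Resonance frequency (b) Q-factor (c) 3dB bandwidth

Step 1 — Resonance: ω₀ = 1/√(LC) = 1/√(0.000918·4.33e-08) = 1.586e+05 rad/s.
Step 2 — f₀ = ω₀/(2π) = 2.524e+04 Hz.
Step 3 — Parallel Q: Q = R/(ω₀L) = 2350/(1.586e+05·0.000918) = 16.14.
Step 4 — Bandwidth: Δω = ω₀/Q = 9828 rad/s; BW = Δω/(2π) = 1564 Hz.

(a) f₀ = 2.524e+04 Hz  (b) Q = 16.14  (c) BW = 1564 Hz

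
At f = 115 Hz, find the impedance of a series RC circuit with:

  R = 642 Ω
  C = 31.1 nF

Step 1 — Angular frequency: ω = 2π·f = 2π·115 = 722.6 rad/s.
Step 2 — Component impedances:
  R: Z = R = 642 Ω
  C: Z = 1/(jωC) = -j/(ω·C) = 0 - j4.45e+04 Ω
Step 3 — Series combination: Z_total = R + C = 642 - j4.45e+04 Ω = 4.45e+04∠-89.2° Ω.

Z = 642 - j4.45e+04 Ω = 4.45e+04∠-89.2° Ω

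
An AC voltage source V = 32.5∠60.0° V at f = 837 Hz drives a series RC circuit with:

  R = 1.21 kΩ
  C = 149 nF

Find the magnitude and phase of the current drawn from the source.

Step 1 — Angular frequency: ω = 2π·f = 2π·837 = 5259 rad/s.
Step 2 — Component impedances:
  R: Z = R = 1210 Ω
  C: Z = 1/(jωC) = -j/(ω·C) = 0 - j1276 Ω
Step 3 — Series combination: Z_total = R + C = 1210 - j1276 Ω = 1759∠-46.5° Ω.
Step 4 — Source phasor: V = 32.5∠60.0° V = 16.25 + j28.15 V.
Step 5 — Ohm's law: I = V / Z_total = (16.25 + j28.15) / (1210 - j1276) = -0.005256 + j0.01772 A.
Step 6 — Convert to polar: |I| = 0.01848 A, ∠I = 106.5°.

I = 0.01848∠106.5° A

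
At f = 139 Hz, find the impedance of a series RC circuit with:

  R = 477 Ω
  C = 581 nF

Step 1 — Angular frequency: ω = 2π·f = 2π·139 = 873.4 rad/s.
Step 2 — Component impedances:
  R: Z = R = 477 Ω
  C: Z = 1/(jωC) = -j/(ω·C) = 0 - j1971 Ω
Step 3 — Series combination: Z_total = R + C = 477 - j1971 Ω = 2028∠-76.4° Ω.

Z = 477 - j1971 Ω = 2028∠-76.4° Ω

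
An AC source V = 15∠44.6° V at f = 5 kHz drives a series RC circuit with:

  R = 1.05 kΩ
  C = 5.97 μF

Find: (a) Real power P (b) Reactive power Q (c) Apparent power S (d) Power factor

Step 1 — Angular frequency: ω = 2π·f = 2π·5000 = 3.142e+04 rad/s.
Step 2 — Component impedances:
  R: Z = R = 1050 Ω
  C: Z = 1/(jωC) = -j/(ω·C) = 0 - j5.332 Ω
Step 3 — Series combination: Z_total = R + C = 1050 - j5.332 Ω = 1050∠-0.3° Ω.
Step 4 — Source phasor: V = 15∠44.6° V = 10.68 + j10.53 V.
Step 5 — Current: I = V / Z = 0.01012 + j0.01008 A = 0.01429∠44.9° A.
Step 6 — Complex power: S = V·I* = 0.2143 - j0.001088 VA.
Step 7 — Real power: P = Re(S) = 0.2143 W.
Step 8 — Reactive power: Q = Im(S) = -0.001088 VAR.
Step 9 — Apparent power: |S| = 0.2143 VA.
Step 10 — Power factor: PF = P/|S| = 1 (leading).

(a) P = 0.2143 W  (b) Q = -0.001088 VAR  (c) S = 0.2143 VA  (d) PF = 1 (leading)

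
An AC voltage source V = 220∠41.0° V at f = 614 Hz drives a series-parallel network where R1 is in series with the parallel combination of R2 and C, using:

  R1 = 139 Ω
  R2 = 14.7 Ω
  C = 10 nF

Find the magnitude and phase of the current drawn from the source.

Step 1 — Angular frequency: ω = 2π·f = 2π·614 = 3858 rad/s.
Step 2 — Component impedances:
  R1: Z = R = 139 Ω
  R2: Z = R = 14.7 Ω
  C: Z = 1/(jωC) = -j/(ω·C) = 0 - j2.592e+04 Ω
Step 3 — Parallel branch: R2 || C = 1/(1/R2 + 1/C) = 14.7 - j0.008336 Ω.
Step 4 — Series with R1: Z_total = R1 + (R2 || C) = 153.7 - j0.008336 Ω = 153.7∠-0.0° Ω.
Step 5 — Source phasor: V = 220∠41.0° V = 166 + j144.3 V.
Step 6 — Ohm's law: I = V / Z_total = (166 + j144.3) / (153.7 - j0.008336) = 1.08 + j0.9391 A.
Step 7 — Convert to polar: |I| = 1.431 A, ∠I = 41.0°.

I = 1.431∠41.0° A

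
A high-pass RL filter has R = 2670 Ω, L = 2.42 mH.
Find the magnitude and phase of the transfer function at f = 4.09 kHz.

Step 1 — Angular frequency: ω = 2π·4090 = 2.57e+04 rad/s.
Step 2 — Transfer function: H(jω) = jωL/(R + jωL).
Step 3 — Numerator jωL = j·62.19; denominator R + jωL = 2670 + j62.19.
Step 4 — H = 0.0005422 + j0.02328.
Step 5 — Magnitude: |H| = 0.02329 (-32.7 dB); phase: φ = 88.7°.

|H| = 0.02329 (-32.7 dB), φ = 88.7°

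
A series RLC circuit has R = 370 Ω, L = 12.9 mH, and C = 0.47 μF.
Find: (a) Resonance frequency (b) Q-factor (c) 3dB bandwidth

Step 1 — Resonance: ω₀ = 1/√(LC) = 1/√(0.0129·4.7e-07) = 1.284e+04 rad/s.
Step 2 — f₀ = ω₀/(2π) = 2044 Hz.
Step 3 — Series Q: Q = ω₀L/R = 1.284e+04·0.0129/370 = 0.4478.
Step 4 — Bandwidth: Δω = ω₀/Q = 2.868e+04 rad/s; BW = Δω/(2π) = 4565 Hz.

(a) f₀ = 2044 Hz  (b) Q = 0.4478  (c) BW = 4565 Hz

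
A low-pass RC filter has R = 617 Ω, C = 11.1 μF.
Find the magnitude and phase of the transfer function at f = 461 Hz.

Step 1 — Angular frequency: ω = 2π·461 = 2897 rad/s.
Step 2 — Transfer function: H(jω) = 1/(1 + jωRC).
Step 3 — Denominator: 1 + jωRC = 1 + j·2897·617·1.11e-05 = 1 + j19.84.
Step 4 — H = 0.002535 - j0.05028.
Step 5 — Magnitude: |H| = 0.05035 (-26.0 dB); phase: φ = -87.1°.

|H| = 0.05035 (-26.0 dB), φ = -87.1°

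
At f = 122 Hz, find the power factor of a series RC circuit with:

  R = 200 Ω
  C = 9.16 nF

Step 1 — Angular frequency: ω = 2π·f = 2π·122 = 766.5 rad/s.
Step 2 — Component impedances:
  R: Z = R = 200 Ω
  C: Z = 1/(jωC) = -j/(ω·C) = 0 - j1.424e+05 Ω
Step 3 — Series combination: Z_total = R + C = 200 - j1.424e+05 Ω = 1.424e+05∠-89.9° Ω.
Step 4 — Power factor: PF = cos(φ) = Re(Z)/|Z| = 200/1.424e+05 = 0.001404.
Step 5 — Type: Im(Z) = -1.424e+05 ⇒ leading (phase φ = -89.9°).

PF = 0.001404 (leading, φ = -89.9°)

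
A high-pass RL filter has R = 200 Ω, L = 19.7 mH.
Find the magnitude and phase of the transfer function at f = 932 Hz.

Step 1 — Angular frequency: ω = 2π·932 = 5856 rad/s.
Step 2 — Transfer function: H(jω) = jωL/(R + jωL).
Step 3 — Numerator jωL = j·115.4; denominator R + jωL = 200 + j115.4.
Step 4 — H = 0.2496 + j0.4328.
Step 5 — Magnitude: |H| = 0.4996 (-6.0 dB); phase: φ = 60.0°.

|H| = 0.4996 (-6.0 dB), φ = 60.0°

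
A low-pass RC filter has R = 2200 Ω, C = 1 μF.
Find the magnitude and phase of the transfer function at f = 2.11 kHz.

Step 1 — Angular frequency: ω = 2π·2110 = 1.326e+04 rad/s.
Step 2 — Transfer function: H(jω) = 1/(1 + jωRC).
Step 3 — Denominator: 1 + jωRC = 1 + j·1.326e+04·2200·1e-06 = 1 + j29.17.
Step 4 — H = 0.001174 - j0.03425.
Step 5 — Magnitude: |H| = 0.03427 (-29.3 dB); phase: φ = -88.0°.

|H| = 0.03427 (-29.3 dB), φ = -88.0°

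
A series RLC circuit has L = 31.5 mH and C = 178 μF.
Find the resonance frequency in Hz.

Step 1 — Resonance condition Im(Z)=0 gives ω₀ = 1/√(LC).
Step 2 — ω₀ = 1/√(0.0315·0.000178) = 422.3 rad/s.
Step 3 — f₀ = ω₀/(2π) = 67.21 Hz.

f₀ = 67.21 Hz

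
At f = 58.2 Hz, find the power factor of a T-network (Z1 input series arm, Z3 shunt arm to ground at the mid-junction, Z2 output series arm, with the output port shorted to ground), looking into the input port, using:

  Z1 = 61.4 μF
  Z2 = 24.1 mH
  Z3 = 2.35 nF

Step 1 — Angular frequency: ω = 2π·f = 2π·58.2 = 365.7 rad/s.
Step 2 — Component impedances:
  Z1: Z = 1/(jωC) = -j/(ω·C) = 0 - j44.54 Ω
  Z2: Z = jωL = j·365.7·0.0241 = 0 + j8.813 Ω
  Z3: Z = 1/(jωC) = -j/(ω·C) = 0 - j1.164e+06 Ω
Step 3 — With the output port shorted to ground, the output series arm Z2 runs from the junction to ground; the shunt arm Z3 also runs from the junction to ground. They appear in parallel: Z3 || Z2 = 0 + j8.813 Ω.
Step 4 — Series with input arm Z1: Z_in = Z1 + (Z3 || Z2) = 0 - j35.72 Ω = 35.72∠-90.0° Ω.
Step 5 — Power factor: PF = cos(φ) = Re(Z)/|Z| = 0/35.72 = 0.
Step 6 — Type: Im(Z) = -35.72 ⇒ leading (phase φ = -90.0°).

PF = 0 (leading, φ = -90.0°)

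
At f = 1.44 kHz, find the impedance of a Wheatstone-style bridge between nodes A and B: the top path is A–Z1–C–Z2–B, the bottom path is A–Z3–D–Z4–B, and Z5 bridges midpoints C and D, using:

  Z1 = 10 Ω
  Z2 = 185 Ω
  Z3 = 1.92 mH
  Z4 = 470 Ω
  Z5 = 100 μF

Step 1 — Angular frequency: ω = 2π·f = 2π·1440 = 9048 rad/s.
Step 2 — Component impedances:
  Z1: Z = R = 10 Ω
  Z2: Z = R = 185 Ω
  Z3: Z = jωL = j·9048·0.00192 = 0 + j17.37 Ω
  Z4: Z = R = 470 Ω
  Z5: Z = 1/(jωC) = -j/(ω·C) = 0 - j1.105 Ω
Step 3 — Bridge requires nodal analysis (the Z5 bridge couples midpoints C and D, so the two paths cannot be reduced to a simple series/parallel combination). Setting node B to ground and injecting 1 A at node A, the 3-node admittance system at A, C, D solves to V_A = Z_AB = 140.3 + j4.54 Ω = 140.4∠1.9° Ω.

Z = 140.3 + j4.54 Ω = 140.4∠1.9° Ω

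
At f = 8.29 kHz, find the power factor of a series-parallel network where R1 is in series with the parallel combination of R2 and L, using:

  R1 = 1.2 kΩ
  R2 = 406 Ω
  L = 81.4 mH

Step 1 — Angular frequency: ω = 2π·f = 2π·8290 = 5.209e+04 rad/s.
Step 2 — Component impedances:
  R1: Z = R = 1200 Ω
  R2: Z = R = 406 Ω
  L: Z = jωL = j·5.209e+04·0.0814 = 0 + j4240 Ω
Step 3 — Parallel branch: R2 || L = 1/(1/R2 + 1/L) = 402.3 + j38.52 Ω.
Step 4 — Series with R1: Z_total = R1 + (R2 || L) = 1602 + j38.52 Ω = 1603∠1.4° Ω.
Step 5 — Power factor: PF = cos(φ) = Re(Z)/|Z| = 1602.3/1602.8 = 0.9997.
Step 6 — Type: Im(Z) = 38.52 ⇒ lagging (phase φ = 1.4°).

PF = 0.9997 (lagging, φ = 1.4°)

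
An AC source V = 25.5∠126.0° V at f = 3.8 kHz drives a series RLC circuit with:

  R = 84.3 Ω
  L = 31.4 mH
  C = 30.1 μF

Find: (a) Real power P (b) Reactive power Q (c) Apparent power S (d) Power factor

Step 1 — Angular frequency: ω = 2π·f = 2π·3800 = 2.388e+04 rad/s.
Step 2 — Component impedances:
  R: Z = R = 84.3 Ω
  L: Z = jωL = j·2.388e+04·0.0314 = 0 + j749.7 Ω
  C: Z = 1/(jωC) = -j/(ω·C) = 0 - j1.391 Ω
Step 3 — Series combination: Z_total = R + L + C = 84.3 + j748.3 Ω = 753.1∠83.6° Ω.
Step 4 — Source phasor: V = 25.5∠126.0° V = -14.99 + j20.63 V.
Step 5 — Current: I = V / Z = 0.02499 + j0.02285 A = 0.03386∠42.4° A.
Step 6 — Complex power: S = V·I* = 0.09666 + j0.8581 VA.
Step 7 — Real power: P = Re(S) = 0.09666 W.
Step 8 — Reactive power: Q = Im(S) = 0.8581 VAR.
Step 9 — Apparent power: |S| = 0.8635 VA.
Step 10 — Power factor: PF = P/|S| = 0.1119 (lagging).

(a) P = 0.09666 W  (b) Q = 0.8581 VAR  (c) S = 0.8635 VA  (d) PF = 0.1119 (lagging)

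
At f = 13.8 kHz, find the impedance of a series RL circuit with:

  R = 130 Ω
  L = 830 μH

Step 1 — Angular frequency: ω = 2π·f = 2π·1.38e+04 = 8.671e+04 rad/s.
Step 2 — Component impedances:
  R: Z = R = 130 Ω
  L: Z = jωL = j·8.671e+04·0.00083 = 0 + j71.97 Ω
Step 3 — Series combination: Z_total = R + L = 130 + j71.97 Ω = 148.6∠29.0° Ω.

Z = 130 + j71.97 Ω = 148.6∠29.0° Ω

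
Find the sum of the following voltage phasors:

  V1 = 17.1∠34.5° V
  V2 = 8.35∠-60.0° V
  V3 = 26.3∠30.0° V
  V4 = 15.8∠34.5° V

Step 1 — Convert each phasor to rectangular form:
  V1 = 17.1·(cos(34.5°) + j·sin(34.5°)) = 14.09 + j9.686 V
  V2 = 8.35·(cos(-60.0°) + j·sin(-60.0°)) = 4.175 - j7.231 V
  V3 = 26.3·(cos(30.0°) + j·sin(30.0°)) = 22.78 + j13.15 V
  V4 = 15.8·(cos(34.5°) + j·sin(34.5°)) = 13.02 + j8.949 V
Step 2 — Sum components: V_total = 54.07 + j24.55 V.
Step 3 — Convert to polar: |V_total| = 59.38 V, ∠V_total = 24.4°.

V_total = 59.38∠24.4° V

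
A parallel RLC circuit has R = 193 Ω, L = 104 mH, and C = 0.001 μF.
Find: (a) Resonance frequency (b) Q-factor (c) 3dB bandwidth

Step 1 — Resonance: ω₀ = 1/√(LC) = 1/√(0.104·1e-09) = 9.806e+04 rad/s.
Step 2 — f₀ = ω₀/(2π) = 1.561e+04 Hz.
Step 3 — Parallel Q: Q = R/(ω₀L) = 193/(9.806e+04·0.104) = 0.01893.
Step 4 — Bandwidth: Δω = ω₀/Q = 5.181e+06 rad/s; BW = Δω/(2π) = 8.246e+05 Hz.

(a) f₀ = 1.561e+04 Hz  (b) Q = 0.01893  (c) BW = 8.246e+05 Hz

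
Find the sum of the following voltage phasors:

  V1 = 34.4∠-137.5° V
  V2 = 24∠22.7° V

Step 1 — Convert each phasor to rectangular form:
  V1 = 34.4·(cos(-137.5°) + j·sin(-137.5°)) = -25.36 - j23.24 V
  V2 = 24·(cos(22.7°) + j·sin(22.7°)) = 22.14 + j9.262 V
Step 2 — Sum components: V_total = -3.221 - j13.98 V.
Step 3 — Convert to polar: |V_total| = 14.34 V, ∠V_total = -103.0°.

V_total = 14.34∠-103.0° V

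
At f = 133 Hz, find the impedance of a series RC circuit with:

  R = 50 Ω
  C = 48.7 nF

Step 1 — Angular frequency: ω = 2π·f = 2π·133 = 835.7 rad/s.
Step 2 — Component impedances:
  R: Z = R = 50 Ω
  C: Z = 1/(jωC) = -j/(ω·C) = 0 - j2.457e+04 Ω
Step 3 — Series combination: Z_total = R + C = 50 - j2.457e+04 Ω = 2.457e+04∠-89.9° Ω.

Z = 50 - j2.457e+04 Ω = 2.457e+04∠-89.9° Ω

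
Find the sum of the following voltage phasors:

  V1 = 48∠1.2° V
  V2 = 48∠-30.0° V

Step 1 — Convert each phasor to rectangular form:
  V1 = 48·(cos(1.2°) + j·sin(1.2°)) = 47.99 + j1.005 V
  V2 = 48·(cos(-30.0°) + j·sin(-30.0°)) = 41.57 - j24 V
Step 2 — Sum components: V_total = 89.56 - j22.99 V.
Step 3 — Convert to polar: |V_total| = 92.46 V, ∠V_total = -14.4°.

V_total = 92.46∠-14.4° V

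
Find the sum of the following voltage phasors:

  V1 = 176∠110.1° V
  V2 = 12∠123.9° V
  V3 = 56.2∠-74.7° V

Step 1 — Convert each phasor to rectangular form:
  V1 = 176·(cos(110.1°) + j·sin(110.1°)) = -60.48 + j165.3 V
  V2 = 12·(cos(123.9°) + j·sin(123.9°)) = -6.693 + j9.96 V
  V3 = 56.2·(cos(-74.7°) + j·sin(-74.7°)) = 14.83 - j54.21 V
Step 2 — Sum components: V_total = -52.35 + j121 V.
Step 3 — Convert to polar: |V_total| = 131.9 V, ∠V_total = 113.4°.

V_total = 131.9∠113.4° V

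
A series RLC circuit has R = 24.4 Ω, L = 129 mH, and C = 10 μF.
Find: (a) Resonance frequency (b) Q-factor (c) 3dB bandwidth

Step 1 — Resonance condition Im(Z)=0 gives ω₀ = 1/√(LC).
Step 2 — ω₀ = 1/√(0.129·1e-05) = 880.5 rad/s.
Step 3 — f₀ = ω₀/(2π) = 140.1 Hz.
Step 4 — Series Q: Q = ω₀L/R = 880.5·0.129/24.4 = 4.655.
Step 5 — 3dB bandwidth: Δω = ω₀/Q = 189.1 rad/s; BW = Δω/(2π) = 30.1 Hz.

(a) f₀ = 140.1 Hz  (b) Q = 4.655  (c) BW = 30.1 Hz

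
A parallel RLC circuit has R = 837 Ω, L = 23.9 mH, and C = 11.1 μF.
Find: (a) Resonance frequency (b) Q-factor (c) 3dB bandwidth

Step 1 — Resonance: ω₀ = 1/√(LC) = 1/√(0.0239·1.11e-05) = 1942 rad/s.
Step 2 — f₀ = ω₀/(2π) = 309 Hz.
Step 3 — Parallel Q: Q = R/(ω₀L) = 837/(1942·0.0239) = 18.04.
Step 4 — Bandwidth: Δω = ω₀/Q = 107.6 rad/s; BW = Δω/(2π) = 17.13 Hz.

(a) f₀ = 309 Hz  (b) Q = 18.04  (c) BW = 17.13 Hz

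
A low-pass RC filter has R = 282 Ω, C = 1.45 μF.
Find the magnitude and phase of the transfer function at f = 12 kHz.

Step 1 — Angular frequency: ω = 2π·1.2e+04 = 7.54e+04 rad/s.
Step 2 — Transfer function: H(jω) = 1/(1 + jωRC).
Step 3 — Denominator: 1 + jωRC = 1 + j·7.54e+04·282·1.45e-06 = 1 + j30.83.
Step 4 — H = 0.001051 - j0.0324.
Step 5 — Magnitude: |H| = 0.03242 (-29.8 dB); phase: φ = -88.1°.

|H| = 0.03242 (-29.8 dB), φ = -88.1°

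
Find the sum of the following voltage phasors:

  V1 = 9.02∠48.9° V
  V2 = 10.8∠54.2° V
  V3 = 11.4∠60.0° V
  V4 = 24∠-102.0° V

Step 1 — Convert each phasor to rectangular form:
  V1 = 9.02·(cos(48.9°) + j·sin(48.9°)) = 5.93 + j6.797 V
  V2 = 10.8·(cos(54.2°) + j·sin(54.2°)) = 6.318 + j8.759 V
  V3 = 11.4·(cos(60.0°) + j·sin(60.0°)) = 5.7 + j9.873 V
  V4 = 24·(cos(-102.0°) + j·sin(-102.0°)) = -4.99 - j23.48 V
Step 2 — Sum components: V_total = 12.96 + j1.954 V.
Step 3 — Convert to polar: |V_total| = 13.1 V, ∠V_total = 8.6°.

V_total = 13.1∠8.6° V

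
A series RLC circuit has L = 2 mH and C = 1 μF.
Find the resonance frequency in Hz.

Step 1 — Resonance condition Im(Z)=0 gives ω₀ = 1/√(LC).
Step 2 — ω₀ = 1/√(0.002·1e-06) = 2.236e+04 rad/s.
Step 3 — f₀ = ω₀/(2π) = 3559 Hz.

f₀ = 3559 Hz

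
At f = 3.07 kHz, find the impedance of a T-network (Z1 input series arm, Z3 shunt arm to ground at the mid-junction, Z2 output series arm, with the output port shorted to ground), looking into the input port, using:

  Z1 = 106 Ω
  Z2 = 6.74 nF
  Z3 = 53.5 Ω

Step 1 — Angular frequency: ω = 2π·f = 2π·3070 = 1.929e+04 rad/s.
Step 2 — Component impedances:
  Z1: Z = R = 106 Ω
  Z2: Z = 1/(jωC) = -j/(ω·C) = 0 - j7692 Ω
  Z3: Z = R = 53.5 Ω
Step 3 — With the output port shorted to ground, the output series arm Z2 runs from the junction to ground; the shunt arm Z3 also runs from the junction to ground. They appear in parallel: Z3 || Z2 = 53.5 - j0.3721 Ω.
Step 4 — Series with input arm Z1: Z_in = Z1 + (Z3 || Z2) = 159.5 - j0.3721 Ω = 159.5∠-0.1° Ω.

Z = 159.5 - j0.3721 Ω = 159.5∠-0.1° Ω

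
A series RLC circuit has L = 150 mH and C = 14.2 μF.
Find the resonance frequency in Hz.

Step 1 — Resonance condition Im(Z)=0 gives ω₀ = 1/√(LC).
Step 2 — ω₀ = 1/√(0.15·1.42e-05) = 685.2 rad/s.
Step 3 — f₀ = ω₀/(2π) = 109.1 Hz.

f₀ = 109.1 Hz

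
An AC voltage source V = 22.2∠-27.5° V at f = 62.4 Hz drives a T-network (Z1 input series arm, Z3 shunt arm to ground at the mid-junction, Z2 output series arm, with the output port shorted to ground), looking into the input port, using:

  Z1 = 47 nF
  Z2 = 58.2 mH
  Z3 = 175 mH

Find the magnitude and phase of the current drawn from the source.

Step 1 — Angular frequency: ω = 2π·f = 2π·62.4 = 392.1 rad/s.
Step 2 — Component impedances:
  Z1: Z = 1/(jωC) = -j/(ω·C) = 0 - j5.427e+04 Ω
  Z2: Z = jωL = j·392.1·0.0582 = 0 + j22.82 Ω
  Z3: Z = jωL = j·392.1·0.175 = 0 + j68.61 Ω
Step 3 — With the output port shorted to ground, the output series arm Z2 runs from the junction to ground; the shunt arm Z3 also runs from the junction to ground. They appear in parallel: Z3 || Z2 = 0 + j17.12 Ω.
Step 4 — Series with input arm Z1: Z_in = Z1 + (Z3 || Z2) = 0 - j5.425e+04 Ω = 5.425e+04∠-90.0° Ω.
Step 5 — Source phasor: V = 22.2∠-27.5° V = 19.69 - j10.25 V.
Step 6 — Ohm's law: I = V / Z_total = (19.69 - j10.25) / (0 - j5.425e+04) = 0.000189 + j0.000363 A.
Step 7 — Convert to polar: |I| = 0.0004092 A, ∠I = 62.5°.

I = 0.0004092∠62.5° A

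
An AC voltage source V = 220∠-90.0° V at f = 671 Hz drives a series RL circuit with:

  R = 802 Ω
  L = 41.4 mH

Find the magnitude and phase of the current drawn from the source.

Step 1 — Angular frequency: ω = 2π·f = 2π·671 = 4216 rad/s.
Step 2 — Component impedances:
  R: Z = R = 802 Ω
  L: Z = jωL = j·4216·0.0414 = 0 + j174.5 Ω
Step 3 — Series combination: Z_total = R + L = 802 + j174.5 Ω = 820.8∠12.3° Ω.
Step 4 — Source phasor: V = 220∠-90.0° V = 0 - j220 V.
Step 5 — Ohm's law: I = V / Z_total = (0 - j220) / (802 + j174.5) = -0.057 - j0.2619 A.
Step 6 — Convert to polar: |I| = 0.268 A, ∠I = -102.3°.

I = 0.268∠-102.3° A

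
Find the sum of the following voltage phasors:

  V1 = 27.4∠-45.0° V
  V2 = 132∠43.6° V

Step 1 — Convert each phasor to rectangular form:
  V1 = 27.4·(cos(-45.0°) + j·sin(-45.0°)) = 19.37 - j19.37 V
  V2 = 132·(cos(43.6°) + j·sin(43.6°)) = 95.59 + j91.03 V
Step 2 — Sum components: V_total = 115 + j71.66 V.
Step 3 — Convert to polar: |V_total| = 135.5 V, ∠V_total = 31.9°.

V_total = 135.5∠31.9° V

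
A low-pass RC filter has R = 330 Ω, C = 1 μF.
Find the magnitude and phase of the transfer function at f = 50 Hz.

Step 1 — Angular frequency: ω = 2π·50 = 314.2 rad/s.
Step 2 — Transfer function: H(jω) = 1/(1 + jωRC).
Step 3 — Denominator: 1 + jωRC = 1 + j·314.2·330·1e-06 = 1 + j0.1037.
Step 4 — H = 0.9894 - j0.1026.
Step 5 — Magnitude: |H| = 0.9947 (-0.0 dB); phase: φ = -5.9°.

|H| = 0.9947 (-0.0 dB), φ = -5.9°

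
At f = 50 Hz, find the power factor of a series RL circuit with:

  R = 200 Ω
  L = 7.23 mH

Step 1 — Angular frequency: ω = 2π·f = 2π·50 = 314.2 rad/s.
Step 2 — Component impedances:
  R: Z = R = 200 Ω
  L: Z = jωL = j·314.2·0.00723 = 0 + j2.271 Ω
Step 3 — Series combination: Z_total = R + L = 200 + j2.271 Ω = 200∠0.7° Ω.
Step 4 — Power factor: PF = cos(φ) = Re(Z)/|Z| = 200/200.013 = 0.9999.
Step 5 — Type: Im(Z) = 2.271 ⇒ lagging (phase φ = 0.7°).

PF = 0.9999 (lagging, φ = 0.7°)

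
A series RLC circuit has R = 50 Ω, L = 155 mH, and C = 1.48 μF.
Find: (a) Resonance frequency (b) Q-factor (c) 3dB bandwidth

Step 1 — Resonance: ω₀ = 1/√(LC) = 1/√(0.155·1.48e-06) = 2088 rad/s.
Step 2 — f₀ = ω₀/(2π) = 332.3 Hz.
Step 3 — Series Q: Q = ω₀L/R = 2088·0.155/50 = 6.472.
Step 4 — Bandwidth: Δω = ω₀/Q = 322.6 rad/s; BW = Δω/(2π) = 51.34 Hz.

(a) f₀ = 332.3 Hz  (b) Q = 6.472  (c) BW = 51.34 Hz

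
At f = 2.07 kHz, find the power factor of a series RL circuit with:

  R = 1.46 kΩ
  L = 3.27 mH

Step 1 — Angular frequency: ω = 2π·f = 2π·2070 = 1.301e+04 rad/s.
Step 2 — Component impedances:
  R: Z = R = 1460 Ω
  L: Z = jωL = j·1.301e+04·0.00327 = 0 + j42.53 Ω
Step 3 — Series combination: Z_total = R + L = 1460 + j42.53 Ω = 1461∠1.7° Ω.
Step 4 — Power factor: PF = cos(φ) = Re(Z)/|Z| = 1460/1460.6 = 0.9996.
Step 5 — Type: Im(Z) = 42.53 ⇒ lagging (phase φ = 1.7°).

PF = 0.9996 (lagging, φ = 1.7°)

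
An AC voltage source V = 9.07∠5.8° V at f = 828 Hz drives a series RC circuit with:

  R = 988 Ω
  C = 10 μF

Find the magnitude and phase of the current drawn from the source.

Step 1 — Angular frequency: ω = 2π·f = 2π·828 = 5202 rad/s.
Step 2 — Component impedances:
  R: Z = R = 988 Ω
  C: Z = 1/(jωC) = -j/(ω·C) = 0 - j19.22 Ω
Step 3 — Series combination: Z_total = R + C = 988 - j19.22 Ω = 988.2∠-1.1° Ω.
Step 4 — Source phasor: V = 9.07∠5.8° V = 9.024 + j0.9166 V.
Step 5 — Ohm's law: I = V / Z_total = (9.024 + j0.9166) / (988 - j19.22) = 0.009112 + j0.001105 A.
Step 6 — Convert to polar: |I| = 0.009178 A, ∠I = 6.9°.

I = 0.009178∠6.9° A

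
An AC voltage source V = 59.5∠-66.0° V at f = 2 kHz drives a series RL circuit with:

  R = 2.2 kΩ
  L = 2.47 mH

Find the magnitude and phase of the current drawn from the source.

Step 1 — Angular frequency: ω = 2π·f = 2π·2000 = 1.257e+04 rad/s.
Step 2 — Component impedances:
  R: Z = R = 2200 Ω
  L: Z = jωL = j·1.257e+04·0.00247 = 0 + j31.04 Ω
Step 3 — Series combination: Z_total = R + L = 2200 + j31.04 Ω = 2200∠0.8° Ω.
Step 4 — Source phasor: V = 59.5∠-66.0° V = 24.2 - j54.36 V.
Step 5 — Ohm's law: I = V / Z_total = (24.2 - j54.36) / (2200 + j31.04) = 0.01065 - j0.02486 A.
Step 6 — Convert to polar: |I| = 0.02704 A, ∠I = -66.8°.

I = 0.02704∠-66.8° A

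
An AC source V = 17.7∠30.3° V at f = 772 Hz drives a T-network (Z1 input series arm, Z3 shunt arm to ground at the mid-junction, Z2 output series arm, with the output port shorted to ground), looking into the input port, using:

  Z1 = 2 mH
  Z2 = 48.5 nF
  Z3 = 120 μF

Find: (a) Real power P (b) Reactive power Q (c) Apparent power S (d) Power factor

Step 1 — Angular frequency: ω = 2π·f = 2π·772 = 4851 rad/s.
Step 2 — Component impedances:
  Z1: Z = jωL = j·4851·0.002 = 0 + j9.701 Ω
  Z2: Z = 1/(jωC) = -j/(ω·C) = 0 - j4251 Ω
  Z3: Z = 1/(jωC) = -j/(ω·C) = 0 - j1.718 Ω
Step 3 — With the output port shorted to ground, the output series arm Z2 runs from the junction to ground; the shunt arm Z3 also runs from the junction to ground. They appear in parallel: Z3 || Z2 = 0 - j1.717 Ω.
Step 4 — Series with input arm Z1: Z_in = Z1 + (Z3 || Z2) = 0 + j7.984 Ω = 7.984∠90.0° Ω.
Step 5 — Source phasor: V = 17.7∠30.3° V = 15.28 + j8.93 V.
Step 6 — Current: I = V / Z = 1.119 - j1.914 A = 2.217∠-59.7° A.
Step 7 — Complex power: S = V·I* = 0 + j39.24 VA.
Step 8 — Real power: P = Re(S) = 0 W.
Step 9 — Reactive power: Q = Im(S) = 39.24 VAR.
Step 10 — Apparent power: |S| = 39.24 VA.
Step 11 — Power factor: PF = P/|S| = 0 (lagging).

(a) P = 0 W  (b) Q = 39.24 VAR  (c) S = 39.24 VA  (d) PF = 0 (lagging)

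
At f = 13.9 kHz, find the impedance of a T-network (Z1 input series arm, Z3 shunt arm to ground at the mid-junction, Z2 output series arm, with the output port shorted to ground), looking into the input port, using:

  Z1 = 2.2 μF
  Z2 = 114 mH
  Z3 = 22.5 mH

Step 1 — Angular frequency: ω = 2π·f = 2π·1.39e+04 = 8.734e+04 rad/s.
Step 2 — Component impedances:
  Z1: Z = 1/(jωC) = -j/(ω·C) = 0 - j5.205 Ω
  Z2: Z = jωL = j·8.734e+04·0.114 = 0 + j9956 Ω
  Z3: Z = jωL = j·8.734e+04·0.0225 = 0 + j1965 Ω
Step 3 — With the output port shorted to ground, the output series arm Z2 runs from the junction to ground; the shunt arm Z3 also runs from the junction to ground. They appear in parallel: Z3 || Z2 = 0 + j1641 Ω.
Step 4 — Series with input arm Z1: Z_in = Z1 + (Z3 || Z2) = 0 + j1636 Ω = 1636∠90.0° Ω.

Z = 0 + j1636 Ω = 1636∠90.0° Ω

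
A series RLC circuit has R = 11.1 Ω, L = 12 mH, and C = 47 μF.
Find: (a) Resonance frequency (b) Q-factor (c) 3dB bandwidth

Step 1 — Resonance: ω₀ = 1/√(LC) = 1/√(0.012·4.7e-05) = 1332 rad/s.
Step 2 — f₀ = ω₀/(2π) = 211.9 Hz.
Step 3 — Series Q: Q = ω₀L/R = 1332·0.012/11.1 = 1.44.
Step 4 — Bandwidth: Δω = ω₀/Q = 925 rad/s; BW = Δω/(2π) = 147.2 Hz.

(a) f₀ = 211.9 Hz  (b) Q = 1.44  (c) BW = 147.2 Hz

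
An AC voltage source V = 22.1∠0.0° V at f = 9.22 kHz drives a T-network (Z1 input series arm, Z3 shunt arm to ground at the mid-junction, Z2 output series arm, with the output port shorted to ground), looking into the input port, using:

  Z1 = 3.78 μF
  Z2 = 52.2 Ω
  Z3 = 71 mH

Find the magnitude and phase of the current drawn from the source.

Step 1 — Angular frequency: ω = 2π·f = 2π·9220 = 5.793e+04 rad/s.
Step 2 — Component impedances:
  Z1: Z = 1/(jωC) = -j/(ω·C) = 0 - j4.567 Ω
  Z2: Z = R = 52.2 Ω
  Z3: Z = jωL = j·5.793e+04·0.071 = 0 + j4113 Ω
Step 3 — With the output port shorted to ground, the output series arm Z2 runs from the junction to ground; the shunt arm Z3 also runs from the junction to ground. They appear in parallel: Z3 || Z2 = 52.19 + j0.6624 Ω.
Step 4 — Series with input arm Z1: Z_in = Z1 + (Z3 || Z2) = 52.19 - j3.904 Ω = 52.34∠-4.3° Ω.
Step 5 — Source phasor: V = 22.1∠0.0° V = 22.1 V.
Step 6 — Ohm's law: I = V / Z_total = (22.1) / (52.19 - j3.904) = 0.4211 + j0.0315 A.
Step 7 — Convert to polar: |I| = 0.4223 A, ∠I = 4.3°.

I = 0.4223∠4.3° A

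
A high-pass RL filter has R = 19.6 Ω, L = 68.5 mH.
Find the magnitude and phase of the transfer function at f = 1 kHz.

Step 1 — Angular frequency: ω = 2π·1000 = 6283 rad/s.
Step 2 — Transfer function: H(jω) = jωL/(R + jωL).
Step 3 — Numerator jωL = j·430.4; denominator R + jωL = 19.6 + j430.4.
Step 4 — H = 0.9979 + j0.04544.
Step 5 — Magnitude: |H| = 0.999 (-0.0 dB); phase: φ = 2.6°.

|H| = 0.999 (-0.0 dB), φ = 2.6°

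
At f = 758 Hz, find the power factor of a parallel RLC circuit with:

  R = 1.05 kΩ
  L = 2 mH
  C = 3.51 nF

Step 1 — Angular frequency: ω = 2π·f = 2π·758 = 4763 rad/s.
Step 2 — Component impedances:
  R: Z = R = 1050 Ω
  L: Z = jωL = j·4763·0.002 = 0 + j9.525 Ω
  C: Z = 1/(jωC) = -j/(ω·C) = 0 - j5.982e+04 Ω
Step 3 — Parallel combination: 1/Z_total = 1/R + 1/L + 1/C; Z_total = 0.08643 + j9.526 Ω = 9.526∠89.5° Ω.
Step 4 — Power factor: PF = cos(φ) = Re(Z)/|Z| = 0.08643/9.526 = 0.009073.
Step 5 — Type: Im(Z) = 9.526 ⇒ lagging (phase φ = 89.5°).

PF = 0.009073 (lagging, φ = 89.5°)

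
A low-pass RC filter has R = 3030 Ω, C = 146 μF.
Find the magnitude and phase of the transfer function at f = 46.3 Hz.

Step 1 — Angular frequency: ω = 2π·46.3 = 290.9 rad/s.
Step 2 — Transfer function: H(jω) = 1/(1 + jωRC).
Step 3 — Denominator: 1 + jωRC = 1 + j·290.9·3030·0.000146 = 1 + j128.7.
Step 4 — H = 6.038e-05 - j0.00777.
Step 5 — Magnitude: |H| = 0.00777 (-42.2 dB); phase: φ = -89.6°.

|H| = 0.00777 (-42.2 dB), φ = -89.6°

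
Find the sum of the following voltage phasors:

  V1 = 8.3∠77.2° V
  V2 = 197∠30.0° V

Step 1 — Convert each phasor to rectangular form:
  V1 = 8.3·(cos(77.2°) + j·sin(77.2°)) = 1.839 + j8.094 V
  V2 = 197·(cos(30.0°) + j·sin(30.0°)) = 170.6 + j98.5 V
Step 2 — Sum components: V_total = 172.4 + j106.6 V.
Step 3 — Convert to polar: |V_total| = 202.7 V, ∠V_total = 31.7°.

V_total = 202.7∠31.7° V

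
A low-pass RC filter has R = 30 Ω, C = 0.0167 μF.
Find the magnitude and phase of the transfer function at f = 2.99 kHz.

Step 1 — Angular frequency: ω = 2π·2990 = 1.879e+04 rad/s.
Step 2 — Transfer function: H(jω) = 1/(1 + jωRC).
Step 3 — Denominator: 1 + jωRC = 1 + j·1.879e+04·30·1.67e-08 = 1 + j0.009412.
Step 4 — H = 0.9999 - j0.009411.
Step 5 — Magnitude: |H| = 1 (-0.0 dB); phase: φ = -0.5°.

|H| = 1 (-0.0 dB), φ = -0.5°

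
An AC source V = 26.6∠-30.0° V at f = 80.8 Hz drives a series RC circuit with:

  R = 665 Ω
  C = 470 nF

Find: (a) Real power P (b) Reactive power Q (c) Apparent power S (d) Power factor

Step 1 — Angular frequency: ω = 2π·f = 2π·80.8 = 507.7 rad/s.
Step 2 — Component impedances:
  R: Z = R = 665 Ω
  C: Z = 1/(jωC) = -j/(ω·C) = 0 - j4191 Ω
Step 3 — Series combination: Z_total = R + C = 665 - j4191 Ω = 4243∠-81.0° Ω.
Step 4 — Source phasor: V = 26.6∠-30.0° V = 23.04 - j13.3 V.
Step 5 — Current: I = V / Z = 0.003946 + j0.004871 A = 0.006269∠51.0° A.
Step 6 — Complex power: S = V·I* = 0.02613 - j0.1647 VA.
Step 7 — Real power: P = Re(S) = 0.02613 W.
Step 8 — Reactive power: Q = Im(S) = -0.1647 VAR.
Step 9 — Apparent power: |S| = 0.1667 VA.
Step 10 — Power factor: PF = P/|S| = 0.1567 (leading).

(a) P = 0.02613 W  (b) Q = -0.1647 VAR  (c) S = 0.1667 VA  (d) PF = 0.1567 (leading)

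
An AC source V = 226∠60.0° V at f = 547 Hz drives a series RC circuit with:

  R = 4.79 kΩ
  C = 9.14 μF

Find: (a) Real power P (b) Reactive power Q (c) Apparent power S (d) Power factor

Step 1 — Angular frequency: ω = 2π·f = 2π·547 = 3437 rad/s.
Step 2 — Component impedances:
  R: Z = R = 4790 Ω
  C: Z = 1/(jωC) = -j/(ω·C) = 0 - j31.83 Ω
Step 3 — Series combination: Z_total = R + C = 4790 - j31.83 Ω = 4790∠-0.4° Ω.
Step 4 — Source phasor: V = 226∠60.0° V = 113 + j195.7 V.
Step 5 — Current: I = V / Z = 0.02332 + j0.04102 A = 0.04718∠60.4° A.
Step 6 — Complex power: S = V·I* = 10.66 - j0.07086 VA.
Step 7 — Real power: P = Re(S) = 10.66 W.
Step 8 — Reactive power: Q = Im(S) = -0.07086 VAR.
Step 9 — Apparent power: |S| = 10.66 VA.
Step 10 — Power factor: PF = P/|S| = 1 (leading).

(a) P = 10.66 W  (b) Q = -0.07086 VAR  (c) S = 10.66 VA  (d) PF = 1 (leading)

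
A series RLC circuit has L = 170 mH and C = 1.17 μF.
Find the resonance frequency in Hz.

Step 1 — Resonance condition Im(Z)=0 gives ω₀ = 1/√(LC).
Step 2 — ω₀ = 1/√(0.17·1.17e-06) = 2242 rad/s.
Step 3 — f₀ = ω₀/(2π) = 356.9 Hz.

f₀ = 356.9 Hz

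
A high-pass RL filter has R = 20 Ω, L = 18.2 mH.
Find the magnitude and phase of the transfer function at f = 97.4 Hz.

Step 1 — Angular frequency: ω = 2π·97.4 = 612 rad/s.
Step 2 — Transfer function: H(jω) = jωL/(R + jωL).
Step 3 — Numerator jωL = j·11.14; denominator R + jωL = 20 + j11.14.
Step 4 — H = 0.2367 + j0.4251.
Step 5 — Magnitude: |H| = 0.4865 (-6.3 dB); phase: φ = 60.9°.

|H| = 0.4865 (-6.3 dB), φ = 60.9°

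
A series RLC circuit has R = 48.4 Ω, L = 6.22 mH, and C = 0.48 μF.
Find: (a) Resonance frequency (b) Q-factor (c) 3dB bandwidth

Step 1 — Resonance condition Im(Z)=0 gives ω₀ = 1/√(LC).
Step 2 — ω₀ = 1/√(0.00622·4.8e-07) = 1.83e+04 rad/s.
Step 3 — f₀ = ω₀/(2π) = 2913 Hz.
Step 4 — Series Q: Q = ω₀L/R = 1.83e+04·0.00622/48.4 = 2.352.
Step 5 — 3dB bandwidth: Δω = ω₀/Q = 7781 rad/s; BW = Δω/(2π) = 1238 Hz.

(a) f₀ = 2913 Hz  (b) Q = 2.352  (c) BW = 1238 Hz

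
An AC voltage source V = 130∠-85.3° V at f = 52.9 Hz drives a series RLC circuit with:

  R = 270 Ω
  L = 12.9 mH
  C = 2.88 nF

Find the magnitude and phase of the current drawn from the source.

Step 1 — Angular frequency: ω = 2π·f = 2π·52.9 = 332.4 rad/s.
Step 2 — Component impedances:
  R: Z = R = 270 Ω
  L: Z = jωL = j·332.4·0.0129 = 0 + j4.288 Ω
  C: Z = 1/(jωC) = -j/(ω·C) = 0 - j1.045e+06 Ω
Step 3 — Series combination: Z_total = R + L + C = 270 - j1.045e+06 Ω = 1.045e+06∠-90.0° Ω.
Step 4 — Source phasor: V = 130∠-85.3° V = 10.65 - j129.6 V.
Step 5 — Ohm's law: I = V / Z_total = (10.65 - j129.6) / (270 - j1.045e+06) = 0.000124 + j1.016e-05 A.
Step 6 — Convert to polar: |I| = 0.0001244 A, ∠I = 4.7°.

I = 0.0001244∠4.7° A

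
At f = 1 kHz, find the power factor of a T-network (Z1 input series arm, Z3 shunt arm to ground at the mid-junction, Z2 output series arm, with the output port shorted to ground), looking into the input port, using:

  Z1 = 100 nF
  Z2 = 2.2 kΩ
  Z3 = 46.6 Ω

Step 1 — Angular frequency: ω = 2π·f = 2π·1000 = 6283 rad/s.
Step 2 — Component impedances:
  Z1: Z = 1/(jωC) = -j/(ω·C) = 0 - j1592 Ω
  Z2: Z = R = 2200 Ω
  Z3: Z = R = 46.6 Ω
Step 3 — With the output port shorted to ground, the output series arm Z2 runs from the junction to ground; the shunt arm Z3 also runs from the junction to ground. They appear in parallel: Z3 || Z2 = 45.63 Ω.
Step 4 — Series with input arm Z1: Z_in = Z1 + (Z3 || Z2) = 45.63 - j1592 Ω = 1592∠-88.4° Ω.
Step 5 — Power factor: PF = cos(φ) = Re(Z)/|Z| = 45.63/1592 = 0.02866.
Step 6 — Type: Im(Z) = -1592 ⇒ leading (phase φ = -88.4°).

PF = 0.02866 (leading, φ = -88.4°)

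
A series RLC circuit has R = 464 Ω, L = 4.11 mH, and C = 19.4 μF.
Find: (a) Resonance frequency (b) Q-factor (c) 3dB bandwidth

Step 1 — Resonance: ω₀ = 1/√(LC) = 1/√(0.00411·1.94e-05) = 3541 rad/s.
Step 2 — f₀ = ω₀/(2π) = 563.6 Hz.
Step 3 — Series Q: Q = ω₀L/R = 3541·0.00411/464 = 0.03137.
Step 4 — Bandwidth: Δω = ω₀/Q = 1.129e+05 rad/s; BW = Δω/(2π) = 1.797e+04 Hz.

(a) f₀ = 563.6 Hz  (b) Q = 0.03137  (c) BW = 1.797e+04 Hz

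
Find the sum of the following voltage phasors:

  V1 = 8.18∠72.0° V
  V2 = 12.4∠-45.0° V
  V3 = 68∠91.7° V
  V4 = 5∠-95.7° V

Step 1 — Convert each phasor to rectangular form:
  V1 = 8.18·(cos(72.0°) + j·sin(72.0°)) = 2.528 + j7.78 V
  V2 = 12.4·(cos(-45.0°) + j·sin(-45.0°)) = 8.768 - j8.768 V
  V3 = 68·(cos(91.7°) + j·sin(91.7°)) = -2.017 + j67.97 V
  V4 = 5·(cos(-95.7°) + j·sin(-95.7°)) = -0.4966 - j4.975 V
Step 2 — Sum components: V_total = 8.782 + j62.01 V.
Step 3 — Convert to polar: |V_total| = 62.63 V, ∠V_total = 81.9°.

V_total = 62.63∠81.9° V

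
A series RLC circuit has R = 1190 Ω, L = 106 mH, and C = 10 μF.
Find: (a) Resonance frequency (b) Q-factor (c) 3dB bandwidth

Step 1 — Resonance: ω₀ = 1/√(LC) = 1/√(0.106·1e-05) = 971.3 rad/s.
Step 2 — f₀ = ω₀/(2π) = 154.6 Hz.
Step 3 — Series Q: Q = ω₀L/R = 971.3·0.106/1190 = 0.08652.
Step 4 — Bandwidth: Δω = ω₀/Q = 1.123e+04 rad/s; BW = Δω/(2π) = 1787 Hz.

(a) f₀ = 154.6 Hz  (b) Q = 0.08652  (c) BW = 1787 Hz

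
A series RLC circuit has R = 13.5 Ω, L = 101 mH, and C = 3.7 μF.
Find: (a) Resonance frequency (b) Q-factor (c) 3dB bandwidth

Step 1 — Resonance: ω₀ = 1/√(LC) = 1/√(0.101·3.7e-06) = 1636 rad/s.
Step 2 — f₀ = ω₀/(2π) = 260.4 Hz.
Step 3 — Series Q: Q = ω₀L/R = 1636·0.101/13.5 = 12.24.
Step 4 — Bandwidth: Δω = ω₀/Q = 133.7 rad/s; BW = Δω/(2π) = 21.27 Hz.

(a) f₀ = 260.4 Hz  (b) Q = 12.24  (c) BW = 21.27 Hz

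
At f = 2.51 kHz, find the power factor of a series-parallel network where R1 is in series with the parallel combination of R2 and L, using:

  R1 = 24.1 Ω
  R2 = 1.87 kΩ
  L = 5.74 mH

Step 1 — Angular frequency: ω = 2π·f = 2π·2510 = 1.577e+04 rad/s.
Step 2 — Component impedances:
  R1: Z = R = 24.1 Ω
  R2: Z = R = 1870 Ω
  L: Z = jωL = j·1.577e+04·0.00574 = 0 + j90.52 Ω
Step 3 — Parallel branch: R2 || L = 1/(1/R2 + 1/L) = 4.372 + j90.31 Ω.
Step 4 — Series with R1: Z_total = R1 + (R2 || L) = 28.47 + j90.31 Ω = 94.69∠72.5° Ω.
Step 5 — Power factor: PF = cos(φ) = Re(Z)/|Z| = 28.47/94.69 = 0.3007.
Step 6 — Type: Im(Z) = 90.31 ⇒ lagging (phase φ = 72.5°).

PF = 0.3007 (lagging, φ = 72.5°)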